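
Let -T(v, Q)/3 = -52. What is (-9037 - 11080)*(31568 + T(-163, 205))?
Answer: -638191708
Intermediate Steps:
T(v, Q) = 156 (T(v, Q) = -3*(-52) = 156)
(-9037 - 11080)*(31568 + T(-163, 205)) = (-9037 - 11080)*(31568 + 156) = -20117*31724 = -638191708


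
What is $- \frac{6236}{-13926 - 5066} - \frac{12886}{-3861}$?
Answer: $\frac{67202027}{18332028} \approx 3.6658$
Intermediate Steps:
$- \frac{6236}{-13926 - 5066} - \frac{12886}{-3861} = - \frac{6236}{-13926 - 5066} - - \frac{12886}{3861} = - \frac{6236}{-18992} + \frac{12886}{3861} = \left(-6236\right) \left(- \frac{1}{18992}\right) + \frac{12886}{3861} = \frac{1559}{4748} + \frac{12886}{3861} = \frac{67202027}{18332028}$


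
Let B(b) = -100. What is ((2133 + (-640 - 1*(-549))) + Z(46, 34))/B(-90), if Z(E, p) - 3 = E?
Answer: -2091/100 ≈ -20.910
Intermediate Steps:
Z(E, p) = 3 + E
((2133 + (-640 - 1*(-549))) + Z(46, 34))/B(-90) = ((2133 + (-640 - 1*(-549))) + (3 + 46))/(-100) = ((2133 + (-640 + 549)) + 49)*(-1/100) = ((2133 - 91) + 49)*(-1/100) = (2042 + 49)*(-1/100) = 2091*(-1/100) = -2091/100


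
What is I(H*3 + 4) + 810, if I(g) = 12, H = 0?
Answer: 822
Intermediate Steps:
I(H*3 + 4) + 810 = 12 + 810 = 822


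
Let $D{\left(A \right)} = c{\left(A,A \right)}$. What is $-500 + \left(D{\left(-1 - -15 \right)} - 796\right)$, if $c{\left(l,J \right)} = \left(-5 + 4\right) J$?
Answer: $-1310$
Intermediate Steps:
$c{\left(l,J \right)} = - J$
$D{\left(A \right)} = - A$
$-500 + \left(D{\left(-1 - -15 \right)} - 796\right) = -500 - \left(795 + 15\right) = -500 - 810 = -1310$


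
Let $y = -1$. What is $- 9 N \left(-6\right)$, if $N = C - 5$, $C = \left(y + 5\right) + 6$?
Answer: $270$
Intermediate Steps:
$C = 10$ ($C = \left(-1 + 5\right) + 6 = 4 + 6 = 10$)
$N = 5$ ($N = 10 - 5 = 5$)
$- 9 N \left(-6\right) = \left(-9\right) 5 \left(-6\right) = \left(-45\right) \left(-6\right) = 270$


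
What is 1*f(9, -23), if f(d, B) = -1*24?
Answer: -24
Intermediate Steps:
f(d, B) = -24
1*f(9, -23) = 1*(-24) = -24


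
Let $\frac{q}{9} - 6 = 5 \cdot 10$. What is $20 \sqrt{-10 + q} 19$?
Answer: $380 \sqrt{494} \approx 8445.9$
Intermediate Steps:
$q = 504$ ($q = 54 + 9 \cdot 5 \cdot 10 = 54 + 9 \cdot 50 = 54 + 450 = 504$)
$20 \sqrt{-10 + q} 19 = 20 \sqrt{-10 + 504} \cdot 19 = 20 \sqrt{494} \cdot 19 = 380 \sqrt{494}$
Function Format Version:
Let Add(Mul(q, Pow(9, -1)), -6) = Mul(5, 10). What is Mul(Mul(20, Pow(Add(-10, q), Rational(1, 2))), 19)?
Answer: Mul(380, Pow(494, Rational(1, 2))) ≈ 8445.9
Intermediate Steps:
q = 504 (q = Add(54, Mul(9, Mul(5, 10))) = Add(54, Mul(9, 50)) = Add(54, 450) = 504)
Mul(Mul(20, Pow(Add(-10, q), Rational(1, 2))), 19) = Mul(Mul(20, Pow(Add(-10, 504), Rational(1, 2))), 19) = Mul(Mul(20, Pow(494, Rational(1, 2))), 19) = Mul(380, Pow(494, Rational(1, 2)))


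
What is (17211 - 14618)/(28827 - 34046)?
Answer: -2593/5219 ≈ -0.49684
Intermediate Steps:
(17211 - 14618)/(28827 - 34046) = 2593/(-5219) = 2593*(-1/5219) = -2593/5219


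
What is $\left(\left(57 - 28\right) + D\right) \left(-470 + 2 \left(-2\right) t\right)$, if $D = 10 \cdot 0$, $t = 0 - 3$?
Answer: $-13282$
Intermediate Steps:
$t = -3$
$D = 0$
$\left(\left(57 - 28\right) + D\right) \left(-470 + 2 \left(-2\right) t\right) = \left(\left(57 - 28\right) + 0\right) \left(-470 + 2 \left(-2\right) \left(-3\right)\right) = \left(29 + 0\right) \left(-470 - -12\right) = 29 \left(-470 + 12\right) = 29 \left(-458\right) = -13282$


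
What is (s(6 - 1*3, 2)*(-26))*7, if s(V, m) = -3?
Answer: 546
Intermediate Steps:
(s(6 - 1*3, 2)*(-26))*7 = -3*(-26)*7 = 78*7 = 546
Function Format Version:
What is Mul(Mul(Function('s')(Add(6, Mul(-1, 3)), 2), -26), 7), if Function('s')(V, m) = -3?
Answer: 546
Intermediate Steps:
Mul(Mul(Function('s')(Add(6, Mul(-1, 3)), 2), -26), 7) = Mul(Mul(-3, -26), 7) = Mul(78, 7) = 546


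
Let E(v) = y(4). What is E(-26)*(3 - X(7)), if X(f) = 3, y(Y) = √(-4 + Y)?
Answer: 0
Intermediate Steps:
E(v) = 0 (E(v) = √(-4 + 4) = √0 = 0)
E(-26)*(3 - X(7)) = 0*(3 - 1*3) = 0*(3 - 3) = 0*0 = 0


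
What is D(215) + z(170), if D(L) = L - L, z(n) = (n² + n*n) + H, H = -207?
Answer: 57593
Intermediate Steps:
z(n) = -207 + 2*n² (z(n) = (n² + n*n) - 207 = (n² + n²) - 207 = 2*n² - 207 = -207 + 2*n²)
D(L) = 0
D(215) + z(170) = 0 + (-207 + 2*170²) = 0 + (-207 + 2*28900) = 0 + (-207 + 57800) = 0 + 57593 = 57593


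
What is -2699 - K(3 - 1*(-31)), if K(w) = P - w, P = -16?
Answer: -2649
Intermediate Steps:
K(w) = -16 - w
-2699 - K(3 - 1*(-31)) = -2699 - (-16 - (3 - 1*(-31))) = -2699 - (-16 - (3 + 31)) = -2699 - (-16 - 1*34) = -2699 - (-16 - 34) = -2699 - 1*(-50) = -2699 + 50 = -2649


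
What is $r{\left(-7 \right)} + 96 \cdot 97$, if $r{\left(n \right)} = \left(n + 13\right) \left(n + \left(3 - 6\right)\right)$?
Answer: $9252$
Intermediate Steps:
$r{\left(n \right)} = \left(-3 + n\right) \left(13 + n\right)$ ($r{\left(n \right)} = \left(13 + n\right) \left(n + \left(3 - 6\right)\right) = \left(13 + n\right) \left(n - 3\right) = \left(13 + n\right) \left(-3 + n\right) = \left(-3 + n\right) \left(13 + n\right)$)
$r{\left(-7 \right)} + 96 \cdot 97 = \left(-39 + \left(-7\right)^{2} + 10 \left(-7\right)\right) + 96 \cdot 97 = \left(-39 + 49 - 70\right) + 9312 = -60 + 9312 = 9252$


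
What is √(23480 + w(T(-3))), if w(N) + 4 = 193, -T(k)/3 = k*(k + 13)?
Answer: √23669 ≈ 153.85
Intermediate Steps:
T(k) = -3*k*(13 + k) (T(k) = -3*k*(k + 13) = -3*k*(13 + k))
w(N) = 189 (w(N) = -4 + 193 = 189)
√(23480 + w(T(-3))) = √(23480 + 189) = √23669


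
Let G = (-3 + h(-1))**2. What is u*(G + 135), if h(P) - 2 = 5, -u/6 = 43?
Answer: -38958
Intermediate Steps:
u = -258 (u = -6*43 = -258)
h(P) = 7 (h(P) = 2 + 5 = 7)
G = 16 (G = (-3 + 7)**2 = 4**2 = 16)
u*(G + 135) = -258*(16 + 135) = -258*151 = -38958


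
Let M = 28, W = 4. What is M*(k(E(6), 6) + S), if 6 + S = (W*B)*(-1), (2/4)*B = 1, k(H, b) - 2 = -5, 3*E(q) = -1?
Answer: -476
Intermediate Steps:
E(q) = -⅓ (E(q) = (⅓)*(-1) = -⅓)
k(H, b) = -3 (k(H, b) = 2 - 5 = -3)
B = 2 (B = 2*1 = 2)
S = -14 (S = -6 + (4*2)*(-1) = -6 + 8*(-1) = -6 - 8 = -14)
M*(k(E(6), 6) + S) = 28*(-3 - 14) = 28*(-17) = -476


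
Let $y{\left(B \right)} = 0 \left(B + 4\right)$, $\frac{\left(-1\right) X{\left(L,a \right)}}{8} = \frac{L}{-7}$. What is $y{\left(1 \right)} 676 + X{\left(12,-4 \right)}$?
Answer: $\frac{96}{7} \approx 13.714$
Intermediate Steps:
$X{\left(L,a \right)} = \frac{8 L}{7}$ ($X{\left(L,a \right)} = - 8 \frac{L}{-7} = - 8 L \left(- \frac{1}{7}\right) = - 8 \left(- \frac{L}{7}\right) = \frac{8 L}{7}$)
$y{\left(B \right)} = 0$ ($y{\left(B \right)} = 0 \left(4 + B\right) = 0$)
$y{\left(1 \right)} 676 + X{\left(12,-4 \right)} = 0 \cdot 676 + \frac{8}{7} \cdot 12 = 0 + \frac{96}{7} = \frac{96}{7}$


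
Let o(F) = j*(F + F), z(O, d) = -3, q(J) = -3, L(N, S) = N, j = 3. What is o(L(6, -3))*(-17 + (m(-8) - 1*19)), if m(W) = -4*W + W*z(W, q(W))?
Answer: 720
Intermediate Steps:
o(F) = 6*F (o(F) = 3*(F + F) = 3*(2*F) = 6*F)
m(W) = -7*W (m(W) = -4*W + W*(-3) = -4*W - 3*W = -7*W)
o(L(6, -3))*(-17 + (m(-8) - 1*19)) = (6*6)*(-17 + (-7*(-8) - 1*19)) = 36*(-17 + (56 - 19)) = 36*(-17 + 37) = 36*20 = 720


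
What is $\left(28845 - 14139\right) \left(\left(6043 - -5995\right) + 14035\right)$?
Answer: $383429538$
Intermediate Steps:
$\left(28845 - 14139\right) \left(\left(6043 - -5995\right) + 14035\right) = 14706 \left(\left(6043 + 5995\right) + 14035\right) = 14706 \left(12038 + 14035\right) = 14706 \cdot 26073 = 383429538$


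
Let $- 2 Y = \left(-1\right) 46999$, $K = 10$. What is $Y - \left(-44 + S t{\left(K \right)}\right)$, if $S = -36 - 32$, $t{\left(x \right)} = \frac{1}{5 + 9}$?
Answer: $\frac{329677}{14} \approx 23548.0$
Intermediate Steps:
$t{\left(x \right)} = \frac{1}{14}$
$S = -68$
$Y = \frac{46999}{2}$ ($Y = - \frac{\left(-1\right) 46999}{2} = \left(- \frac{1}{2}\right) \left(-46999\right) = \frac{46999}{2} \approx 23500.0$)
$Y - \left(-44 + S t{\left(K \right)}\right) = \frac{46999}{2} - \left(-44 - \frac{34}{7}\right) = \frac{46999}{2} - - \frac{342}{7} = \frac{46999}{2} + \frac{342}{7} = \frac{329677}{14}$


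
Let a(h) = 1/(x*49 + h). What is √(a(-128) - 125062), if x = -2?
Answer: I*√6387666938/226 ≈ 353.64*I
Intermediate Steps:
a(h) = 1/(-98 + h) (a(h) = 1/(-2*49 + h) = 1/(-98 + h))
√(a(-128) - 125062) = √(1/(-98 - 128) - 125062) = √(1/(-226) - 125062) = √(-1/226 - 125062) = √(-28264013/226) = I*√6387666938/226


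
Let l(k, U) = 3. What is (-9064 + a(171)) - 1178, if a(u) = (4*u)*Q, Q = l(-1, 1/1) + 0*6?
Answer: -8190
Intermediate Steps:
Q = 3 (Q = 3 + 0*6 = 3 + 0 = 3)
a(u) = 12*u (a(u) = (4*u)*3 = 12*u)
(-9064 + a(171)) - 1178 = (-9064 + 12*171) - 1178 = (-9064 + 2052) - 1178 = -7012 - 1178 = -8190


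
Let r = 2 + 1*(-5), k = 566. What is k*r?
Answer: -1698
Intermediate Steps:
r = -3 (r = 2 - 5 = -3)
k*r = 566*(-3) = -1698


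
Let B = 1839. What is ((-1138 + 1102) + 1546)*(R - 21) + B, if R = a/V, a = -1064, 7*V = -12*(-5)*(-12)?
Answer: -128258/9 ≈ -14251.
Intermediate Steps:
V = -720/7 (V = (-12*(-5)*(-12))/7 = (60*(-12))/7 = (⅐)*(-720) = -720/7 ≈ -102.86)
R = 931/90 (R = -1064/(-720/7) = -1064*(-7/720) = 931/90 ≈ 10.344)
((-1138 + 1102) + 1546)*(R - 21) + B = ((-1138 + 1102) + 1546)*(931/90 - 21) + 1839 = (-36 + 1546)*(-959/90) + 1839 = 1510*(-959/90) + 1839 = -144809/9 + 1839 = -128258/9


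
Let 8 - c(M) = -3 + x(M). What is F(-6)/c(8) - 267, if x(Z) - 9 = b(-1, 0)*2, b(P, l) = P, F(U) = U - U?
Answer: -267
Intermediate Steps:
F(U) = 0
x(Z) = 7 (x(Z) = 9 - 1*2 = 9 - 2 = 7)
c(M) = 4 (c(M) = 8 - (-3 + 7) = 8 - 1*4 = 8 - 4 = 4)
F(-6)/c(8) - 267 = 0/4 - 267 = 0*(¼) - 267 = 0 - 267 = -267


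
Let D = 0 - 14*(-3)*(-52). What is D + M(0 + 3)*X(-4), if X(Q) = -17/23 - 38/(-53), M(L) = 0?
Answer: -2184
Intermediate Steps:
X(Q) = -27/1219 (X(Q) = -17*1/23 - 38*(-1/53) = -17/23 + 38/53 = -27/1219)
D = -2184 (D = 0 + 42*(-52) = 0 - 2184 = -2184)
D + M(0 + 3)*X(-4) = -2184 + 0*(-27/1219) = -2184 + 0 = -2184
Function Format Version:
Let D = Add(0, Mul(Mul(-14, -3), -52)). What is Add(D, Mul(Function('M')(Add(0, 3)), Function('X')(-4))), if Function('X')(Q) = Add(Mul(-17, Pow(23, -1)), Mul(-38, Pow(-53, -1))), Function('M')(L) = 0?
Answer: -2184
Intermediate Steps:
Function('X')(Q) = Rational(-27, 1219) (Function('X')(Q) = Add(Mul(-17, Rational(1, 23)), Mul(-38, Rational(-1, 53))) = Add(Rational(-17, 23), Rational(38, 53)) = Rational(-27, 1219))
D = -2184 (D = Add(0, Mul(42, -52)) = Add(0, -2184) = -2184)
Add(D, Mul(Function('M')(Add(0, 3)), Function('X')(-4))) = Add(-2184, Mul(0, Rational(-27, 1219))) = Add(-2184, 0) = -2184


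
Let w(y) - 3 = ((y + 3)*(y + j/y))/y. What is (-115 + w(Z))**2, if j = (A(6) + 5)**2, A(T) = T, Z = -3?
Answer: 12544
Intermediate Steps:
j = 121 (j = (6 + 5)**2 = 11**2 = 121)
w(y) = 3 + (3 + y)*(y + 121/y)/y (w(y) = 3 + ((y + 3)*(y + 121/y))/y = 3 + ((3 + y)*(y + 121/y))/y = 3 + (3 + y)*(y + 121/y)/y)
(-115 + w(Z))**2 = (-115 + (6 - 3 + 121/(-3) + 363/(-3)**2))**2 = (-115 + (6 - 3 + 121*(-1/3) + 363*(1/9)))**2 = (-115 + (6 - 3 - 121/3 + 121/3))**2 = (-115 + 3)**2 = (-112)**2 = 12544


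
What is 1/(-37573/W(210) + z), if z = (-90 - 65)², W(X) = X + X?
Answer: 420/10052927 ≈ 4.1779e-5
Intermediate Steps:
W(X) = 2*X
z = 24025 (z = (-155)² = 24025)
1/(-37573/W(210) + z) = 1/(-37573/(2*210) + 24025) = 1/(-37573/420 + 24025) = 1/(10052927/420) = 420/10052927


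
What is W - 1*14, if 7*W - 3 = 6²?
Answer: -59/7 ≈ -8.4286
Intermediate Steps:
W = 39/7 (W = 3/7 + (⅐)*6² = 3/7 + (⅐)*36 = 3/7 + 36/7 = 39/7 ≈ 5.5714)
W - 1*14 = 39/7 - 1*14 = 39/7 - 14 = -59/7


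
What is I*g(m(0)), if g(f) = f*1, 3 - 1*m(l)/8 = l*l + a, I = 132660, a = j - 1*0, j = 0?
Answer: 3183840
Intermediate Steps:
a = 0 (a = 0 - 1*0 = 0 + 0 = 0)
m(l) = 24 - 8*l² (m(l) = 24 - 8*(l*l + 0) = 24 - 8*(l² + 0) = 24 - 8*l²)
g(f) = f
I*g(m(0)) = 132660*(24 - 8*0²) = 132660*(24 - 8*0) = 132660*(24 + 0) = 132660*24 = 3183840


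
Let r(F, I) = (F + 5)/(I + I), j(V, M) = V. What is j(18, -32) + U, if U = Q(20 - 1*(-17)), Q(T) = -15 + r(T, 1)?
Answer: 24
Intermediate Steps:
r(F, I) = (5 + F)/(2*I) (r(F, I) = (5 + F)/((2*I)) = (5 + F)*(1/(2*I)) = (5 + F)/(2*I))
Q(T) = -25/2 + T/2 (Q(T) = -15 + (½)*(5 + T)/1 = -15 + (½)*1*(5 + T) = -15 + (5/2 + T/2) = -25/2 + T/2)
U = 6 (U = -25/2 + (20 - 1*(-17))/2 = -25/2 + (20 + 17)/2 = -25/2 + (½)*37 = -25/2 + 37/2 = 6)
j(18, -32) + U = 18 + 6 = 24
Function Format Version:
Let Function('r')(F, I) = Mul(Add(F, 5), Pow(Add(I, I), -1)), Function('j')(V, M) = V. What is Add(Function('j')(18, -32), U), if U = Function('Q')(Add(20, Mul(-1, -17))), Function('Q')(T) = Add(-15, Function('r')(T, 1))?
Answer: 24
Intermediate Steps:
Function('r')(F, I) = Mul(Rational(1, 2), Pow(I, -1), Add(5, F)) (Function('r')(F, I) = Mul(Add(5, F), Pow(Mul(2, I), -1)) = Mul(Add(5, F), Mul(Rational(1, 2), Pow(I, -1))) = Mul(Rational(1, 2), Pow(I, -1), Add(5, F)))
Function('Q')(T) = Add(Rational(-25, 2), Mul(Rational(1, 2), T)) (Function('Q')(T) = Add(-15, Mul(Rational(1, 2), Pow(1, -1), Add(5, T))) = Add(-15, Mul(Rational(1, 2), 1, Add(5, T))) = Add(-15, Add(Rational(5, 2), Mul(Rational(1, 2), T))) = Add(Rational(-25, 2), Mul(Rational(1, 2), T)))
U = 6 (U = Add(Rational(-25, 2), Mul(Rational(1, 2), Add(20, Mul(-1, -17)))) = Add(Rational(-25, 2), Mul(Rational(1, 2), Add(20, 17))) = Add(Rational(-25, 2), Mul(Rational(1, 2), 37)) = Add(Rational(-25, 2), Rational(37, 2)) = 6)
Add(Function('j')(18, -32), U) = Add(18, 6) = 24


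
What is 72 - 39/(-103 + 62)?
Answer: 2991/41 ≈ 72.951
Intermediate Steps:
72 - 39/(-103 + 62) = 72 - 39/(-41) = 72 - 1/41*(-39) = 72 + 39/41 = 2991/41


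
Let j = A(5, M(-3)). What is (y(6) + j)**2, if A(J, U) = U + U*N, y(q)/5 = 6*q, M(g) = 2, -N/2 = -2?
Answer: 36100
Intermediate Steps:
N = 4 (N = -2*(-2) = 4)
y(q) = 30*q (y(q) = 5*(6*q) = 30*q)
A(J, U) = 5*U (A(J, U) = U + U*4 = U + 4*U = 5*U)
j = 10 (j = 5*2 = 10)
(y(6) + j)**2 = (30*6 + 10)**2 = (180 + 10)**2 = 190**2 = 36100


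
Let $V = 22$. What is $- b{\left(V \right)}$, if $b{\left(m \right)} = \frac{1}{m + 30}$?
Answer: $- \frac{1}{52} \approx -0.019231$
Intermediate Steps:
$b{\left(m \right)} = \frac{1}{30 + m}$
$- b{\left(V \right)} = - \frac{1}{30 + 22} = - \frac{1}{52}$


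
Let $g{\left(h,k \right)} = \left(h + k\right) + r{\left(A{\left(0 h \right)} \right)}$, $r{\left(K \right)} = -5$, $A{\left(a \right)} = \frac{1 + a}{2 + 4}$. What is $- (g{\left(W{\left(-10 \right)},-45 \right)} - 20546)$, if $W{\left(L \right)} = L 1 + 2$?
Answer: $20604$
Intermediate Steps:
$W{\left(L \right)} = 2 + L$ ($W{\left(L \right)} = L + 2 = 2 + L$)
$A{\left(a \right)} = \frac{1}{6} + \frac{a}{6}$ ($A{\left(a \right)} = \frac{1 + a}{6} = \left(1 + a\right) \frac{1}{6} = \frac{1}{6} + \frac{a}{6}$)
$g{\left(h,k \right)} = -5 + h + k$ ($g{\left(h,k \right)} = \left(h + k\right) - 5 = -5 + h + k$)
$- (g{\left(W{\left(-10 \right)},-45 \right)} - 20546) = - (\left(-5 + \left(2 - 10\right) - 45\right) - 20546) = - (\left(-5 - 8 - 45\right) - 20546) = - (-58 - 20546) = \left(-1\right) \left(-20604\right) = 20604$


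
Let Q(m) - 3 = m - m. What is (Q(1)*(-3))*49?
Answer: -441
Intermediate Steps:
Q(m) = 3 (Q(m) = 3 + (m - m) = 3 + 0 = 3)
(Q(1)*(-3))*49 = (3*(-3))*49 = -9*49 = -441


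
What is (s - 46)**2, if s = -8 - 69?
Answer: 15129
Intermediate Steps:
s = -77
(s - 46)**2 = (-77 - 46)**2 = (-123)**2 = 15129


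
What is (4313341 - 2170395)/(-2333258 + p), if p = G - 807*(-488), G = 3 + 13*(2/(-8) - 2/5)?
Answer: -42858920/38788949 ≈ -1.1049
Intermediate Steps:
G = -109/20 (G = 3 + 13*(2*(-⅛) - 2*⅕) = 3 + 13*(-¼ - ⅖) = 3 + 13*(-13/20) = 3 - 169/20 = -109/20 ≈ -5.4500)
p = 7876211/20 (p = -109/20 - 807*(-488) = -109/20 + 393816 = 7876211/20 ≈ 3.9381e+5)
(4313341 - 2170395)/(-2333258 + p) = (4313341 - 2170395)/(-2333258 + 7876211/20) = 2142946/(-38788949/20) = 2142946*(-20/38788949) = -42858920/38788949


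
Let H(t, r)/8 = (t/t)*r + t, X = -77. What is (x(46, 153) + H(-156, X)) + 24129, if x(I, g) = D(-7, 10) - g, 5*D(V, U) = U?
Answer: 22114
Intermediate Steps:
D(V, U) = U/5
H(t, r) = 8*r + 8*t (H(t, r) = 8*((t/t)*r + t) = 8*(1*r + t) = 8*(r + t) = 8*r + 8*t)
x(I, g) = 2 - g (x(I, g) = (1/5)*10 - g = 2 - g)
(x(46, 153) + H(-156, X)) + 24129 = ((2 - 1*153) + (8*(-77) + 8*(-156))) + 24129 = ((2 - 153) + (-616 - 1248)) + 24129 = (-151 - 1864) + 24129 = -2015 + 24129 = 22114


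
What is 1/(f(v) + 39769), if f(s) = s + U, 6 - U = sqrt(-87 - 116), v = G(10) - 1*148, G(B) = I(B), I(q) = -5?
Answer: 39622/1569903087 + I*sqrt(203)/1569903087 ≈ 2.5238e-5 + 9.0756e-9*I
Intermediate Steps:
G(B) = -5
v = -153 (v = -5 - 1*148 = -5 - 148 = -153)
U = 6 - I*sqrt(203) (U = 6 - sqrt(-87 - 116) = 6 - sqrt(-203) = 6 - I*sqrt(203) ≈ 6.0 - 14.248*I)
f(s) = 6 + s - I*sqrt(203) (f(s) = s + (6 - I*sqrt(203)) = 6 + s - I*sqrt(203))
1/(f(v) + 39769) = 1/((6 - 153 - I*sqrt(203)) + 39769) = 1/((-147 - I*sqrt(203)) + 39769) = 1/(39622 - I*sqrt(203))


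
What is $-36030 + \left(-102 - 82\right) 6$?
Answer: $-37134$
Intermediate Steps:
$-36030 + \left(-102 - 82\right) 6 = -36030 - 1104 = -37134$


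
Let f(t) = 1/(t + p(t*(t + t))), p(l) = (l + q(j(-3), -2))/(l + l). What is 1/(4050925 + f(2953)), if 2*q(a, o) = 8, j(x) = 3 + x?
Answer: 51510274565/208664259009663043 ≈ 2.4686e-7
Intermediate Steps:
q(a, o) = 4 (q(a, o) = (½)*8 = 4)
p(l) = (4 + l)/(2*l) (p(l) = (l + 4)/(l + l) = (4 + l)/((2*l)) = (4 + l)*(1/(2*l)) = (4 + l)/(2*l))
f(t) = 1/(t + (4 + 2*t²)/(4*t²)) (f(t) = 1/(t + (4 + t*(t + t))/(2*((t*(t + t))))) = 1/(t + (4 + t*(2*t))/(2*((t*(2*t))))) = 1/(t + (4 + 2*t²)/(2*((2*t²)))) = 1/(t + (1/(2*t²))*(4 + 2*t²)/2) = 1/(t + (4 + 2*t²)/(4*t²)))
1/(4050925 + f(2953)) = 1/(4050925 + 2*2953²/(2 + 2953² + 2*2953³)) = 1/(4050925 + 2*8720209/(2 + 8720209 + 2*25750777177)) = 1/(4050925 + 2*8720209/(2 + 8720209 + 51501554354)) = 1/(4050925 + 2*8720209/51510274565) = 1/(4050925 + 2*8720209*(1/51510274565)) = 1/(4050925 + 17440418/51510274565) = 1/(208664259009663043/51510274565) = 51510274565/208664259009663043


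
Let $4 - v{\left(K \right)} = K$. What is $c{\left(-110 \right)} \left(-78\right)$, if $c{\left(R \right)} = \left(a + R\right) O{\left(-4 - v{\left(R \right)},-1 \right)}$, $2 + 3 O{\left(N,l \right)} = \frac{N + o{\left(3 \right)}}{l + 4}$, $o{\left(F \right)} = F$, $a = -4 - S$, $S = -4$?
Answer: $- \frac{346060}{3} \approx -1.1535 \cdot 10^{5}$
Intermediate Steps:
$v{\left(K \right)} = 4 - K$
$a = 0$ ($a = -4 - -4 = -4 + 4 = 0$)
$O{\left(N,l \right)} = - \frac{2}{3} + \frac{3 + N}{3 \left(4 + l\right)}$ ($O{\left(N,l \right)} = - \frac{2}{3} + \frac{\left(N + 3\right) \frac{1}{l + 4}}{3} = - \frac{2}{3} + \frac{\left(3 + N\right) \frac{1}{4 + l}}{3} = - \frac{2}{3} + \frac{\frac{1}{4 + l} \left(3 + N\right)}{3} = - \frac{2}{3} + \frac{3 + N}{3 \left(4 + l\right)}$)
$c{\left(R \right)} = R \left(- \frac{11}{9} + \frac{R}{9}\right)$ ($c{\left(R \right)} = \left(0 + R\right) \frac{-5 - \left(8 - R\right) - -2}{3 \left(4 - 1\right)} = R \frac{-5 + \left(-4 + \left(-4 + R\right)\right) + 2}{3 \cdot 3} = R \frac{1}{3} \cdot \frac{1}{3} \left(-5 + \left(-8 + R\right) + 2\right) = R \frac{1}{3} \cdot \frac{1}{3} \left(-11 + R\right) = R \left(- \frac{11}{9} + \frac{R}{9}\right)$)
$c{\left(-110 \right)} \left(-78\right) = \frac{1}{9} \left(-110\right) \left(-11 - 110\right) \left(-78\right) = \frac{1}{9} \left(-110\right) \left(-121\right) \left(-78\right) = \frac{13310}{9} \left(-78\right) = - \frac{346060}{3}$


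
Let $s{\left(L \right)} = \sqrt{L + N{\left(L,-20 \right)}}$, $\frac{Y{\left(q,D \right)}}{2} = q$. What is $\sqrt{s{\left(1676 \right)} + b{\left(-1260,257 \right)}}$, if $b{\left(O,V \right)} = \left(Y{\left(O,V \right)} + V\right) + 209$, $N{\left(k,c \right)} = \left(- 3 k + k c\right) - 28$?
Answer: $\sqrt{-2054 + 30 i \sqrt{41}} \approx 2.1169 + 45.37 i$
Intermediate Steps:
$N{\left(k,c \right)} = -28 - 3 k + c k$ ($N{\left(k,c \right)} = \left(- 3 k + c k\right) - 28 = -28 - 3 k + c k$)
$Y{\left(q,D \right)} = 2 q$
$s{\left(L \right)} = \sqrt{-28 - 22 L}$ ($s{\left(L \right)} = \sqrt{L - \left(28 + 23 L\right)} = \sqrt{-28 - 22 L}$)
$b{\left(O,V \right)} = 209 + V + 2 O$ ($b{\left(O,V \right)} = \left(2 O + V\right) + 209 = \left(V + 2 O\right) + 209 = 209 + V + 2 O$)
$\sqrt{s{\left(1676 \right)} + b{\left(-1260,257 \right)}} = \sqrt{\sqrt{-28 - 36872} + \left(209 + 257 + 2 \left(-1260\right)\right)} = \sqrt{\sqrt{-28 - 36872} + \left(209 + 257 - 2520\right)} = \sqrt{\sqrt{-36900} - 2054} = \sqrt{30 i \sqrt{41} - 2054} = \sqrt{-2054 + 30 i \sqrt{41}}$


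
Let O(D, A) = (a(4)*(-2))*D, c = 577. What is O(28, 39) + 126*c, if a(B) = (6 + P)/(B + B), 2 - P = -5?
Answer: 72611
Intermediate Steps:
P = 7 (P = 2 - 1*(-5) = 2 + 5 = 7)
a(B) = 13/(2*B) (a(B) = (6 + 7)/(B + B) = 13/((2*B)) = 13*(1/(2*B)) = 13/(2*B))
O(D, A) = -13*D/4 (O(D, A) = (((13/2)/4)*(-2))*D = (((13/2)*(¼))*(-2))*D = ((13/8)*(-2))*D = -13*D/4)
O(28, 39) + 126*c = -13/4*28 + 126*577 = -91 + 72702 = 72611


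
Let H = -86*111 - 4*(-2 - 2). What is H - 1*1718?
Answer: -11248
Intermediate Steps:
H = -9530 (H = -9546 - 4*(-4) = -9546 + 16 = -9530)
H - 1*1718 = -9530 - 1*1718 = -9530 - 1718 = -11248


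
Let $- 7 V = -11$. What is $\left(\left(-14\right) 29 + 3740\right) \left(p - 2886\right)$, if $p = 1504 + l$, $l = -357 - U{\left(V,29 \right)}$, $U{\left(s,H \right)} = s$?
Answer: $- \frac{40621456}{7} \approx -5.8031 \cdot 10^{6}$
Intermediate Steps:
$V = \frac{11}{7}$ ($V = \left(- \frac{1}{7}\right) \left(-11\right) = \frac{11}{7} \approx 1.5714$)
$l = - \frac{2510}{7}$ ($l = -357 - \frac{11}{7} = - \frac{2510}{7} \approx -358.57$)
$p = \frac{8018}{7}$ ($p = 1504 - \frac{2510}{7} = \frac{8018}{7} \approx 1145.4$)
$\left(\left(-14\right) 29 + 3740\right) \left(p - 2886\right) = \left(\left(-14\right) 29 + 3740\right) \left(\frac{8018}{7} - 2886\right) = \left(-406 + 3740\right) \left(- \frac{12184}{7}\right) = 3334 \left(- \frac{12184}{7}\right) = - \frac{40621456}{7}$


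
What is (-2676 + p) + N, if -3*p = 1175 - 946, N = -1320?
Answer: -12217/3 ≈ -4072.3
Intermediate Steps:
p = -229/3 (p = -(1175 - 946)/3 = -1/3*229 = -229/3 ≈ -76.333)
(-2676 + p) + N = (-2676 - 229/3) - 1320 = -8257/3 - 1320 = -12217/3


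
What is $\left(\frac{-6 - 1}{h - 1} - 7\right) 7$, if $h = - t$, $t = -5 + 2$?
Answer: $- \frac{147}{2} \approx -73.5$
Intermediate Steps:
$t = -3$
$h = 3$ ($h = \left(-1\right) \left(-3\right) = 3$)
$\left(\frac{-6 - 1}{h - 1} - 7\right) 7 = \left(\frac{-6 - 1}{3 - 1} - 7\right) 7 = \left(- \frac{7}{2} - 7\right) 7 = \left(- \frac{21}{2}\right) 7 = - \frac{147}{2}$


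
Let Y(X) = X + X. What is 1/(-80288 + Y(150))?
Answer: -1/79988 ≈ -1.2502e-5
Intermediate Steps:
Y(X) = 2*X
1/(-80288 + Y(150)) = 1/(-80288 + 2*150) = 1/(-80288 + 300) = 1/(-79988) = -1/79988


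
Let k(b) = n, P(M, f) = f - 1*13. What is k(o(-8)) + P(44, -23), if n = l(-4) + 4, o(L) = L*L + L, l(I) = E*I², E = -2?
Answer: -64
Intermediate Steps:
l(I) = -2*I²
P(M, f) = -13 + f (P(M, f) = f - 13 = -13 + f)
o(L) = L + L² (o(L) = L² + L = L + L²)
n = -28 (n = -2*(-4)² + 4 = -2*16 + 4 = -32 + 4 = -28)
k(b) = -28
k(o(-8)) + P(44, -23) = -28 + (-13 - 23) = -28 - 36 = -64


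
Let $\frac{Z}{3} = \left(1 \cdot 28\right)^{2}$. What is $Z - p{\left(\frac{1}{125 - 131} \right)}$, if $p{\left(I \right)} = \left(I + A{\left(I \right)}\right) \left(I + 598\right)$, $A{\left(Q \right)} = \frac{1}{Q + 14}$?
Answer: $\frac{7196365}{2988} \approx 2408.4$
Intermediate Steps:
$A{\left(Q \right)} = \frac{1}{14 + Q}$
$p{\left(I \right)} = \left(598 + I\right) \left(I + \frac{1}{14 + I}\right)$ ($p{\left(I \right)} = \left(I + \frac{1}{14 + I}\right) \left(I + 598\right) = \left(I + \frac{1}{14 + I}\right) \left(598 + I\right) = \left(598 + I\right) \left(I + \frac{1}{14 + I}\right)$)
$Z = 2352$ ($Z = 3 \left(1 \cdot 28\right)^{2} = 3 \cdot 28^{2} = 3 \cdot 784 = 2352$)
$Z - p{\left(\frac{1}{125 - 131} \right)} = 2352 - \frac{598 + \frac{1}{125 - 131} + \frac{\left(14 + \frac{1}{125 - 131}\right) \left(598 + \frac{1}{125 - 131}\right)}{125 - 131}}{14 + \frac{1}{125 - 131}} = 2352 - \frac{598 + \frac{1}{-6} + \frac{\left(14 + \frac{1}{-6}\right) \left(598 + \frac{1}{-6}\right)}{-6}}{14 + \frac{1}{-6}} = 2352 - \frac{598 - \frac{1}{6} - \frac{\left(14 - \frac{1}{6}\right) \left(598 - \frac{1}{6}\right)}{6}}{14 - \frac{1}{6}} = 2352 - \frac{598 - \frac{1}{6} - \frac{83}{36} \cdot \frac{3587}{6}}{\frac{83}{6}} = 2352 - \frac{6 \left(598 - \frac{1}{6} - \frac{297721}{216}\right)}{83} = 2352 - \frac{6}{83} \left(- \frac{168589}{216}\right) = 2352 - - \frac{168589}{2988} = 2352 + \frac{168589}{2988} = \frac{7196365}{2988}$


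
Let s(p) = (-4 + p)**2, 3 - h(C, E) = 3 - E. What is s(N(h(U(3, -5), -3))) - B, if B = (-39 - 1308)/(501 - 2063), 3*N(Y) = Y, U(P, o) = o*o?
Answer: 37703/1562 ≈ 24.138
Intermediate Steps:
U(P, o) = o**2
h(C, E) = E (h(C, E) = 3 - (3 - E) = 3 + (-3 + E) = E)
N(Y) = Y/3
B = 1347/1562 (B = -1347/(-1562) = -1347*(-1/1562) = 1347/1562 ≈ 0.86236)
s(N(h(U(3, -5), -3))) - B = (-4 + (1/3)*(-3))**2 - 1*1347/1562 = (-4 - 1)**2 - 1347/1562 = (-5)**2 - 1347/1562 = 25 - 1347/1562 = 37703/1562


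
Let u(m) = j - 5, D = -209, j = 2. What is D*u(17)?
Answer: 627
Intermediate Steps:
u(m) = -3 (u(m) = 2 - 5 = -3)
D*u(17) = -209*(-3) = 627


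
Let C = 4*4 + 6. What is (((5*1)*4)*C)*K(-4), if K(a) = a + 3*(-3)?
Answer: -5720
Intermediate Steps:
K(a) = -9 + a (K(a) = a - 9 = -9 + a)
C = 22 (C = 16 + 6 = 22)
(((5*1)*4)*C)*K(-4) = (((5*1)*4)*22)*(-9 - 4) = ((5*4)*22)*(-13) = (20*22)*(-13) = 440*(-13) = -5720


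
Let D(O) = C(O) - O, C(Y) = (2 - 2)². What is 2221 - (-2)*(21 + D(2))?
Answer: 2259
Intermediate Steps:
C(Y) = 0 (C(Y) = 0² = 0)
D(O) = -O (D(O) = 0 - O = -O)
2221 - (-2)*(21 + D(2)) = 2221 - (-2)*(21 - 1*2) = 2221 - (-2)*(21 - 2) = 2221 - (-2)*19 = 2221 - 1*(-38) = 2221 + 38 = 2259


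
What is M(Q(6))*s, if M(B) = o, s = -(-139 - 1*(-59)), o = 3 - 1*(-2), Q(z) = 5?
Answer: 400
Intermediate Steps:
o = 5 (o = 3 + 2 = 5)
s = 80 (s = -(-139 + 59) = -1*(-80) = 80)
M(B) = 5
M(Q(6))*s = 5*80 = 400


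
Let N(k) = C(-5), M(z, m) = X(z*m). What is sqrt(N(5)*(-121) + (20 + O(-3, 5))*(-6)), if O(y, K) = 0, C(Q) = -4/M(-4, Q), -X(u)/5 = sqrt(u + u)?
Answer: sqrt(-3000 - 121*sqrt(10))/5 ≈ 11.632*I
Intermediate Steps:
X(u) = -5*sqrt(2)*sqrt(u) (X(u) = -5*sqrt(u + u) = -5*sqrt(2)*sqrt(u))
M(z, m) = -5*sqrt(2)*sqrt(m*z) (M(z, m) = -5*sqrt(2)*sqrt(z*m) = -5*sqrt(2)*sqrt(m*z))
C(Q) = sqrt(2)/(5*sqrt(-Q)) (C(Q) = -4*(-sqrt(2)/(20*sqrt(-Q))) = -(-1)*sqrt(2)/(5*sqrt(-Q)) = sqrt(2)/(5*sqrt(-Q)))
N(k) = sqrt(10)/25 (N(k) = sqrt(2)/(5*sqrt(-1*(-5))) = sqrt(2)/(5*sqrt(5)) = sqrt(2)*(sqrt(5)/5)/5 = sqrt(10)/25)
sqrt(N(5)*(-121) + (20 + O(-3, 5))*(-6)) = sqrt((sqrt(10)/25)*(-121) + (20 + 0)*(-6)) = sqrt(-121*sqrt(10)/25 + 20*(-6)) = sqrt(-121*sqrt(10)/25 - 120) = sqrt(-120 - 121*sqrt(10)/25)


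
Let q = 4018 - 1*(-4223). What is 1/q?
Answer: 1/8241 ≈ 0.00012134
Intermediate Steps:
q = 8241 (q = 4018 + 4223 = 8241)
1/q = 1/8241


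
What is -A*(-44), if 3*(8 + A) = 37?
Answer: 572/3 ≈ 190.67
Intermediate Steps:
A = 13/3 (A = -8 + (⅓)*37 = -8 + 37/3 = 13/3 ≈ 4.3333)
-A*(-44) = -1*13/3*(-44) = -13/3*(-44) = 572/3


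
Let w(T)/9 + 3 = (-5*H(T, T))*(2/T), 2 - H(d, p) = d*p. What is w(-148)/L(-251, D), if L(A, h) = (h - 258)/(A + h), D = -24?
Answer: -22632225/1739 ≈ -13015.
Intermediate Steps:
L(A, h) = (-258 + h)/(A + h)
H(d, p) = 2 - d*p
w(T) = -27 + 18*(-10 + 5*T²)/T (w(T) = -27 + 9*((-5*(2 - T*T))*(2/T)) = -27 + 9*((-5*(2 - T²))*(2/T)) = -27 + 9*((-10 + 5*T²)*(2/T)) = -27 + 9*(2*(-10 + 5*T²)/T) = -27 + 18*(-10 + 5*T²)/T)
w(-148)/L(-251, D) = (-27 - 180/(-148) + 90*(-148))/(((-258 - 24)/(-251 - 24))) = (-27 - 180*(-1/148) - 13320)/((-282/(-275))) = (-27 + 45/37 - 13320)/((-1/275*(-282))) = -493794/(37*282/275) = -493794/37*275/282 = -22632225/1739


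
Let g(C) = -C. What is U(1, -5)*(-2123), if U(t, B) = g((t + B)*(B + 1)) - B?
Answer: 23353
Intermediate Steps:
U(t, B) = -B - (1 + B)*(B + t) (U(t, B) = -(t + B)*(B + 1) - B = -(B + t)*(1 + B) - B = -(1 + B)*(B + t) - B = -B - (1 + B)*(B + t))
U(1, -5)*(-2123) = (-1*1 - 1*(-5)² - 2*(-5) - 1*(-5)*1)*(-2123) = (-1 - 1*25 + 10 + 5)*(-2123) = (-1 - 25 + 10 + 5)*(-2123) = -11*(-2123) = 23353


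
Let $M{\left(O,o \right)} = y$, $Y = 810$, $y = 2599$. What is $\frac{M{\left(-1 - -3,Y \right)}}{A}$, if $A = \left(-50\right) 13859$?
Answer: $- \frac{2599}{692950} \approx -0.0037506$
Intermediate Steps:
$M{\left(O,o \right)} = 2599$
$A = -692950$
$\frac{M{\left(-1 - -3,Y \right)}}{A} = \frac{2599}{-692950} = 2599 \left(- \frac{1}{692950}\right) = - \frac{2599}{692950}$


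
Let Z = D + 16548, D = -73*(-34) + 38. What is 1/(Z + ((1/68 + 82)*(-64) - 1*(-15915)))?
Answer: 17/505479 ≈ 3.3631e-5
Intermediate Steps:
D = 2520 (D = 2482 + 38 = 2520)
Z = 19068 (Z = 2520 + 16548 = 19068)
1/(Z + ((1/68 + 82)*(-64) - 1*(-15915))) = 1/(19068 + ((1/68 + 82)*(-64) - 1*(-15915))) = 1/(19068 + ((1/68 + 82)*(-64) + 15915)) = 1/(19068 + ((5577/68)*(-64) + 15915)) = 1/(19068 + (-89232/17 + 15915)) = 1/(19068 + 181323/17) = 1/(505479/17) = 17/505479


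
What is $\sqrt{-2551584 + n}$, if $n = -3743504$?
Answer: $4 i \sqrt{393443} \approx 2509.0 i$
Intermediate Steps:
$\sqrt{-2551584 + n} = \sqrt{-2551584 - 3743504} = \sqrt{-6295088} = 4 i \sqrt{393443}$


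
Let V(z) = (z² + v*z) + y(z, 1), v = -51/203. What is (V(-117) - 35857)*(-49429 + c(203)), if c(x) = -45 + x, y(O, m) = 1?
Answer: 7635193866/7 ≈ 1.0907e+9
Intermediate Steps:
v = -51/203 (v = -51*1/203 = -51/203 ≈ -0.25123)
V(z) = 1 + z² - 51*z/203 (V(z) = (z² - 51*z/203) + 1 = 1 + z² - 51*z/203)
(V(-117) - 35857)*(-49429 + c(203)) = ((1 + (-117)² - 51/203*(-117)) - 35857)*(-49429 + (-45 + 203)) = ((1 + 13689 + 5967/203) - 35857)*(-49429 + 158) = (2785037/203 - 35857)*(-49271) = -4493934/203*(-49271) = 7635193866/7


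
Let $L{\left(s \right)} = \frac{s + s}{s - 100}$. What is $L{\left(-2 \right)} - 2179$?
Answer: $- \frac{111127}{51} \approx -2179.0$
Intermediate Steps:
$L{\left(s \right)} = \frac{2 s}{-100 + s}$
$L{\left(-2 \right)} - 2179 = 2 \left(-2\right) \frac{1}{-100 - 2} - 2179 = 2 \left(-2\right) \frac{1}{-102} - 2179 = 2 \left(-2\right) \left(- \frac{1}{102}\right) - 2179 = \frac{2}{51} - 2179 = - \frac{111127}{51}$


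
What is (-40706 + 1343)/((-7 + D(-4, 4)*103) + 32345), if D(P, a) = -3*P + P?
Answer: -13121/11054 ≈ -1.1870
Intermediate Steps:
D(P, a) = -2*P
(-40706 + 1343)/((-7 + D(-4, 4)*103) + 32345) = (-40706 + 1343)/((-7 - 2*(-4)*103) + 32345) = -39363/((-7 + 8*103) + 32345) = -39363/((-7 + 824) + 32345) = -39363/(817 + 32345) = -39363/33162 = -39363*1/33162 = -13121/11054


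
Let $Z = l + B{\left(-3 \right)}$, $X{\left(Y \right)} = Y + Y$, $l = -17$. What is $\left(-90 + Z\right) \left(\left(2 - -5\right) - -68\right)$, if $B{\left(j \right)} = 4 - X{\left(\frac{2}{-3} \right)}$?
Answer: $-7625$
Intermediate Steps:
$X{\left(Y \right)} = 2 Y$
$B{\left(j \right)} = \frac{16}{3}$ ($B{\left(j \right)} = 4 - 2 \frac{2}{-3} = 4 - 2 \cdot 2 \left(- \frac{1}{3}\right) = 4 - 2 \left(- \frac{2}{3}\right) = 4 - - \frac{4}{3} = 4 + \frac{4}{3} = \frac{16}{3}$)
$Z = - \frac{35}{3}$ ($Z = -17 + \frac{16}{3} = - \frac{35}{3} \approx -11.667$)
$\left(-90 + Z\right) \left(\left(2 - -5\right) - -68\right) = \left(-90 - \frac{35}{3}\right) \left(\left(2 - -5\right) - -68\right) = - \frac{305 \left(\left(2 + 5\right) + 68\right)}{3} = - \frac{305 \left(7 + 68\right)}{3} = \left(- \frac{305}{3}\right) 75 = -7625$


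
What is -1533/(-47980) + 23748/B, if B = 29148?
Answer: 98676077/116543420 ≈ 0.84669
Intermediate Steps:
-1533/(-47980) + 23748/B = -1533/(-47980) + 23748/29148 = -1533*(-1/47980) + 23748*(1/29148) = 1533/47980 + 1979/2429 = 98676077/116543420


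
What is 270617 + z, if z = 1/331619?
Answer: 89741738924/331619 ≈ 2.7062e+5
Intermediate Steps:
z = 1/331619 ≈ 3.0155e-6
270617 + z = 270617 + 1/331619 = 89741738924/331619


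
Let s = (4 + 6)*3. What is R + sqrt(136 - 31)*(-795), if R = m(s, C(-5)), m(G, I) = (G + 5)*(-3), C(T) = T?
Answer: -105 - 795*sqrt(105) ≈ -8251.3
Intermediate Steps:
s = 30 (s = 10*3 = 30)
m(G, I) = -15 - 3*G (m(G, I) = (5 + G)*(-3) = -15 - 3*G)
R = -105 (R = -15 - 3*30 = -15 - 90 = -105)
R + sqrt(136 - 31)*(-795) = -105 + sqrt(136 - 31)*(-795) = -105 + sqrt(105)*(-795) = -105 - 795*sqrt(105)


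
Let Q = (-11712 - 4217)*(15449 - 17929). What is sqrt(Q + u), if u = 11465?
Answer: sqrt(39515385) ≈ 6286.1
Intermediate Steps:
Q = 39503920 (Q = -15929*(-2480) = 39503920)
sqrt(Q + u) = sqrt(39503920 + 11465) = sqrt(39515385)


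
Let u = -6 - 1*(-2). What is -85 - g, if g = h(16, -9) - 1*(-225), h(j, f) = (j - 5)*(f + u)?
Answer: -167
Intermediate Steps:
u = -4 (u = -6 + 2 = -4)
h(j, f) = (-5 + j)*(-4 + f) (h(j, f) = (j - 5)*(f - 4) = (-5 + j)*(-4 + f))
g = 82 (g = (20 - 5*(-9) - 4*16 - 9*16) - 1*(-225) = (20 + 45 - 64 - 144) + 225 = -143 + 225 = 82)
-85 - g = -85 - 1*82 = -85 - 82 = -167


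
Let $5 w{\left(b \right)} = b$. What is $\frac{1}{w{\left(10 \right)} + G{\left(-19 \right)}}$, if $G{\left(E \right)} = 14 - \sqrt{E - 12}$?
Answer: $\frac{16}{287} + \frac{i \sqrt{31}}{287} \approx 0.055749 + 0.0194 i$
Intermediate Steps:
$w{\left(b \right)} = \frac{b}{5}$
$G{\left(E \right)} = 14 - \sqrt{-12 + E}$
$\frac{1}{w{\left(10 \right)} + G{\left(-19 \right)}} = \frac{1}{\frac{1}{5} \cdot 10 + \left(14 - \sqrt{-12 - 19}\right)} = \frac{1}{2 + \left(14 - \sqrt{-31}\right)} = \frac{1}{2 + \left(14 - i \sqrt{31}\right)} = \frac{1}{16 - i \sqrt{31}}$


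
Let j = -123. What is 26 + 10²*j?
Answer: -12274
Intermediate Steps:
26 + 10²*j = 26 + 10²*(-123) = 26 + 100*(-123) = 26 - 12300 = -12274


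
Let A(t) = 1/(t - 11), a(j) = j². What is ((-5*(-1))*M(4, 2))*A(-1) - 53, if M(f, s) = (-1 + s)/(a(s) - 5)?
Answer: -631/12 ≈ -52.583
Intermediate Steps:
A(t) = 1/(-11 + t)
M(f, s) = (-1 + s)/(-5 + s²) (M(f, s) = (-1 + s)/(s² - 5) = (-1 + s)/(-5 + s²))
((-5*(-1))*M(4, 2))*A(-1) - 53 = ((-5*(-1))*((-1 + 2)/(-5 + 2²)))/(-11 - 1) - 53 = (5*(1/(-5 + 4)))/(-12) - 53 = (5*(1/(-1)))*(-1/12) - 53 = (5*(-1*1))*(-1/12) - 53 = (5*(-1))*(-1/12) - 53 = -5*(-1/12) - 53 = 5/12 - 53 = -631/12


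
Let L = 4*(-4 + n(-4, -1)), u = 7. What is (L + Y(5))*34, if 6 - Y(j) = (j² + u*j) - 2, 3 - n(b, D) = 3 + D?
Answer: -2176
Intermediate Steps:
n(b, D) = -D (n(b, D) = 3 - (3 + D) = 3 + (-3 - D) = -D)
L = -12 (L = 4*(-4 - 1*(-1)) = 4*(-4 + 1) = 4*(-3) = -12)
Y(j) = 8 - j² - 7*j (Y(j) = 6 - ((j² + 7*j) - 2) = 6 - (-2 + j² + 7*j) = 6 + (2 - j² - 7*j) = 8 - j² - 7*j)
(L + Y(5))*34 = (-12 + (8 - 1*5² - 7*5))*34 = (-12 + (8 - 1*25 - 35))*34 = (-12 + (8 - 25 - 35))*34 = (-12 - 52)*34 = -64*34 = -2176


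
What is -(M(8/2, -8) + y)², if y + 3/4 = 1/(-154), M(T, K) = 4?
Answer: -998001/94864 ≈ -10.520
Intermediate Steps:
y = -233/308 (y = -¾ + 1/(-154) = -¾ - 1/154 = -233/308 ≈ -0.75649)
-(M(8/2, -8) + y)² = -(4 - 233/308)² = -(999/308)² = -1*998001/94864 = -998001/94864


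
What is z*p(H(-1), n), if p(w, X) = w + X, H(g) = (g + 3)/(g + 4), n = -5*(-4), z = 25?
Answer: 1550/3 ≈ 516.67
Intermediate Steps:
n = 20
H(g) = (3 + g)/(4 + g)
p(w, X) = X + w
z*p(H(-1), n) = 25*(20 + (3 - 1)/(4 - 1)) = 25*(20 + 2/3) = 25*(62/3) = 1550/3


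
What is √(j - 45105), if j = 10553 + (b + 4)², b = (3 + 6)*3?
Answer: I*√33591 ≈ 183.28*I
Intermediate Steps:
b = 27 (b = 9*3 = 27)
j = 11514 (j = 10553 + (27 + 4)² = 10553 + 31² = 10553 + 961 = 11514)
√(j - 45105) = √(11514 - 45105) = √(-33591) = I*√33591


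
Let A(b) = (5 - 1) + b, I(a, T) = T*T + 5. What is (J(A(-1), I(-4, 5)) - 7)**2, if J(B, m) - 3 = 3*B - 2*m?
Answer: 3025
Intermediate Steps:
I(a, T) = 5 + T**2 (I(a, T) = T**2 + 5 = 5 + T**2)
A(b) = 4 + b
J(B, m) = 3 - 2*m + 3*B (J(B, m) = 3 + (3*B - 2*m) = 3 + (-2*m + 3*B) = 3 - 2*m + 3*B)
(J(A(-1), I(-4, 5)) - 7)**2 = ((3 - 2*(5 + 5**2) + 3*(4 - 1)) - 7)**2 = ((3 - 2*(5 + 25) + 3*3) - 7)**2 = ((3 - 2*30 + 9) - 7)**2 = ((3 - 60 + 9) - 7)**2 = (-48 - 7)**2 = (-55)**2 = 3025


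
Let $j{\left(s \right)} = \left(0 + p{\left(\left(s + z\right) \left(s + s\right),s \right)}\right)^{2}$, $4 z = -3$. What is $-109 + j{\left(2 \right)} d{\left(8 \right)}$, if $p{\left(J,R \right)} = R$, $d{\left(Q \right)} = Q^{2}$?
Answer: $147$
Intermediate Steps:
$z = - \frac{3}{4}$ ($z = \frac{1}{4} \left(-3\right) = - \frac{3}{4} \approx -0.75$)
$j{\left(s \right)} = s^{2}$ ($j{\left(s \right)} = \left(0 + s\right)^{2} = s^{2}$)
$-109 + j{\left(2 \right)} d{\left(8 \right)} = -109 + 2^{2} \cdot 8^{2} = -109 + 4 \cdot 64 = -109 + 256 = 147$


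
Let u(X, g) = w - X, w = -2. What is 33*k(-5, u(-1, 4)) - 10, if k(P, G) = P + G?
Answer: -208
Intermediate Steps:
u(X, g) = -2 - X
k(P, G) = G + P
33*k(-5, u(-1, 4)) - 10 = 33*((-2 - 1*(-1)) - 5) - 10 = 33*((-2 + 1) - 5) - 10 = 33*(-1 - 5) - 10 = 33*(-6) - 10 = -198 - 10 = -208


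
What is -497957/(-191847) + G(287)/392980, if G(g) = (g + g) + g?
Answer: 27978903161/10770290580 ≈ 2.5978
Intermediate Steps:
G(g) = 3*g (G(g) = 2*g + g = 3*g)
-497957/(-191847) + G(287)/392980 = -497957/(-191847) + (3*287)/392980 = -497957*(-1/191847) + 861*(1/392980) = 497957/191847 + 123/56140 = 27978903161/10770290580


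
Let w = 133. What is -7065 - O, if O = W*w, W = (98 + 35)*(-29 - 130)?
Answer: 2805486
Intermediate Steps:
W = -21147 (W = 133*(-159) = -21147)
O = -2812551 (O = -21147*133 = -2812551)
-7065 - O = -7065 - 1*(-2812551) = -7065 + 2812551 = 2805486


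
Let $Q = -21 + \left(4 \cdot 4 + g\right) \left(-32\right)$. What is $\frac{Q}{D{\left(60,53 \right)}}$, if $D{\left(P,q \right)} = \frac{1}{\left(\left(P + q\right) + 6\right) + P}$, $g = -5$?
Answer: $-66767$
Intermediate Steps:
$Q = -373$ ($Q = -21 + \left(4 \cdot 4 - 5\right) \left(-32\right) = -21 + \left(16 - 5\right) \left(-32\right) = -21 + 11 \left(-32\right) = -21 - 352 = -373$)
$D{\left(P,q \right)} = \frac{1}{6 + q + 2 P}$ ($D{\left(P,q \right)} = \frac{1}{\left(6 + P + q\right) + P} = \frac{1}{6 + q + 2 P}$)
$\frac{Q}{D{\left(60,53 \right)}} = - \frac{373}{\frac{1}{6 + 53 + 2 \cdot 60}} = - \frac{373}{\frac{1}{6 + 53 + 120}} = - \frac{373}{\frac{1}{179}} = - 373 \frac{1}{\frac{1}{179}} = \left(-373\right) 179 = -66767$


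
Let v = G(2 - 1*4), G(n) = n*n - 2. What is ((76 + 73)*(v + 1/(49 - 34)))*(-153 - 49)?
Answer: -933038/15 ≈ -62203.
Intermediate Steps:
G(n) = -2 + n² (G(n) = n² - 2 = -2 + n²)
v = 2 (v = -2 + (2 - 1*4)² = -2 + (2 - 4)² = -2 + (-2)² = -2 + 4 = 2)
((76 + 73)*(v + 1/(49 - 34)))*(-153 - 49) = ((76 + 73)*(2 + 1/(49 - 34)))*(-153 - 49) = (149*(2 + 1/15))*(-202) = (149*(31/15))*(-202) = (4619/15)*(-202) = -933038/15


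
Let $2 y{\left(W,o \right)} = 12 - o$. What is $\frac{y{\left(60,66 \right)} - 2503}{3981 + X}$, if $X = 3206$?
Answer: $- \frac{2530}{7187} \approx -0.35202$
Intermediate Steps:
$y{\left(W,o \right)} = 6 - \frac{o}{2}$ ($y{\left(W,o \right)} = \frac{12 - o}{2} = 6 - \frac{o}{2}$)
$\frac{y{\left(60,66 \right)} - 2503}{3981 + X} = \frac{\left(6 - 33\right) - 2503}{3981 + 3206} = \frac{\left(6 - 33\right) - 2503}{7187} = \left(-27 - 2503\right) \frac{1}{7187} = \left(-2530\right) \frac{1}{7187} = - \frac{2530}{7187}$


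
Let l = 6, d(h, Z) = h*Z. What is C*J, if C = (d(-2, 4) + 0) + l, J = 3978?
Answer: -7956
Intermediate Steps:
d(h, Z) = Z*h
C = -2 (C = (4*(-2) + 0) + 6 = (-8 + 0) + 6 = -8 + 6 = -2)
C*J = -2*3978 = -7956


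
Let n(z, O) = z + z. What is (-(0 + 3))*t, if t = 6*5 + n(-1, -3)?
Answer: -84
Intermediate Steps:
n(z, O) = 2*z
t = 28 (t = 6*5 + 2*(-1) = 30 - 2 = 28)
(-(0 + 3))*t = -(0 + 3)*28 = -1*3*28 = -3*28 = -84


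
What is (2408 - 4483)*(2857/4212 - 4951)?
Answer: 43265316625/4212 ≈ 1.0272e+7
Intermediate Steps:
(2408 - 4483)*(2857/4212 - 4951) = -2075*(2857*(1/4212) - 4951) = -2075*(2857/4212 - 4951) = -2075*(-20850755/4212) = 43265316625/4212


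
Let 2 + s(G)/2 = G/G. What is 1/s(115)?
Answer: -½ ≈ -0.50000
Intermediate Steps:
s(G) = -2 (s(G) = -4 + 2*(G/G) = -4 + 2*1 = -4 + 2 = -2)
1/s(115) = 1/(-2) = -½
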